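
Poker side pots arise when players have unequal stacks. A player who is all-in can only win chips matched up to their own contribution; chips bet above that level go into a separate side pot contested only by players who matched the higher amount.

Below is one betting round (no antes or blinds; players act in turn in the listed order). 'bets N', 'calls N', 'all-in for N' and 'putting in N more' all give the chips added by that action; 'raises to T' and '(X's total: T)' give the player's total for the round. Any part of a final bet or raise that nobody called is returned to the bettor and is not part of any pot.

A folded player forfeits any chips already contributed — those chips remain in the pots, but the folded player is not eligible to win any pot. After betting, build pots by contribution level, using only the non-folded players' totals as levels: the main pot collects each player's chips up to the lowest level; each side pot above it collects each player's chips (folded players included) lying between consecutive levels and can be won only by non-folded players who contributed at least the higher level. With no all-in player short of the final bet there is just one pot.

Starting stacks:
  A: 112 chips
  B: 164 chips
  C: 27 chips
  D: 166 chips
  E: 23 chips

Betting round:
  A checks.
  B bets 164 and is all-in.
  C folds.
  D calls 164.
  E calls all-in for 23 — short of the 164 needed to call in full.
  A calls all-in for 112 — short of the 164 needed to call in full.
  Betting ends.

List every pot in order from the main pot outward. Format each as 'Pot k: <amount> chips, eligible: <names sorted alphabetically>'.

Contributions: A=112, B=164, D=164, E=23
Folded: C
Pot levels (distinct totals of non-folded players): 23, 112, 164
Layer 1-23: 23 each from A, B, D, E = 23*4 = 92 chips; eligible A, B, D, E
Layer 24-112: 89 each from A, B, D = 89*3 = 267 chips; eligible A, B, D
Layer 113-164: 52 each from B, D = 52*2 = 104 chips; eligible B, D

Pot 1: 92 chips, eligible: A, B, D, E
Pot 2: 267 chips, eligible: A, B, D
Pot 3: 104 chips, eligible: B, D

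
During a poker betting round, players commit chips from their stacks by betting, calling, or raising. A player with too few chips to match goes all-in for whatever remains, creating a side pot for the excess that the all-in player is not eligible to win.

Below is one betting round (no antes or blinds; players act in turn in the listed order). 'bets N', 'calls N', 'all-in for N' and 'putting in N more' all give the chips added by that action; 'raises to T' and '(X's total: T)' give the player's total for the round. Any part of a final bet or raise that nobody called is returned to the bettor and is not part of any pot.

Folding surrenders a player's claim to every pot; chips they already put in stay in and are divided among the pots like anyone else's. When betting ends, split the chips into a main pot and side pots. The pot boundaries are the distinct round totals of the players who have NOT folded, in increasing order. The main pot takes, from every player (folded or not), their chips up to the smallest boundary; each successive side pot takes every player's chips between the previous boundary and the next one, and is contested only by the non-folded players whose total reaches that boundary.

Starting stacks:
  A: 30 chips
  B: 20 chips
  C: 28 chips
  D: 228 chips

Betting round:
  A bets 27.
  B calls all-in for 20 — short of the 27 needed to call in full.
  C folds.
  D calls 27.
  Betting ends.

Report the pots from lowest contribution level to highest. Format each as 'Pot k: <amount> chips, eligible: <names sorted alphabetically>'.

Pot 1: 60 chips, eligible: A, B, D
Pot 2: 14 chips, eligible: A, D

Derivation:
Contributions: A=27, B=20, D=27
Folded: C
Pot levels (distinct totals of non-folded players): 20, 27
Layer 1-20: 20 each from A, B, D = 20*3 = 60 chips; eligible A, B, D
Layer 21-27: 7 each from A, D = 7*2 = 14 chips; eligible A, D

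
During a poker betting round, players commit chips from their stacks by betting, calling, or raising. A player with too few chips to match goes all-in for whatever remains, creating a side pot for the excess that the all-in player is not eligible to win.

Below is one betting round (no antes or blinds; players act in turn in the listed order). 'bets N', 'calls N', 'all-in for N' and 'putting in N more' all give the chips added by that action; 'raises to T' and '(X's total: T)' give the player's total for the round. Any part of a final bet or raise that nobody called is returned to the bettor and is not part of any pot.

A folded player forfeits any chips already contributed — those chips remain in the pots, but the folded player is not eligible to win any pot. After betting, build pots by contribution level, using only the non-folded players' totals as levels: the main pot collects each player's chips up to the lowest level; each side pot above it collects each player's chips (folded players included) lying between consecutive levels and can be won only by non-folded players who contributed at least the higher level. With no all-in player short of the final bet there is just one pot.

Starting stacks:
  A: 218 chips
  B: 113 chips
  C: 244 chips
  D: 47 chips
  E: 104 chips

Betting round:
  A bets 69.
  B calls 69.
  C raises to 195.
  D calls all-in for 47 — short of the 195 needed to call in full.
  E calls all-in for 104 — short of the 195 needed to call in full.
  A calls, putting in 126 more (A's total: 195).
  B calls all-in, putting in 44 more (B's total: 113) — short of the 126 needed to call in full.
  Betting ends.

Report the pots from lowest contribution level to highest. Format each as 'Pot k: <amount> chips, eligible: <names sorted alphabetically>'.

Contributions: A=195, B=113, C=195, D=47, E=104
Pot levels (distinct totals of non-folded players): 47, 104, 113, 195
Layer 1-47: 47 each from A, B, C, D, E = 47*5 = 235 chips; eligible A, B, C, D, E
Layer 48-104: 57 each from A, B, C, E = 57*4 = 228 chips; eligible A, B, C, E
Layer 105-113: 9 each from A, B, C = 9*3 = 27 chips; eligible A, B, C
Layer 114-195: 82 each from A, C = 82*2 = 164 chips; eligible A, C

Pot 1: 235 chips, eligible: A, B, C, D, E
Pot 2: 228 chips, eligible: A, B, C, E
Pot 3: 27 chips, eligible: A, B, C
Pot 4: 164 chips, eligible: A, C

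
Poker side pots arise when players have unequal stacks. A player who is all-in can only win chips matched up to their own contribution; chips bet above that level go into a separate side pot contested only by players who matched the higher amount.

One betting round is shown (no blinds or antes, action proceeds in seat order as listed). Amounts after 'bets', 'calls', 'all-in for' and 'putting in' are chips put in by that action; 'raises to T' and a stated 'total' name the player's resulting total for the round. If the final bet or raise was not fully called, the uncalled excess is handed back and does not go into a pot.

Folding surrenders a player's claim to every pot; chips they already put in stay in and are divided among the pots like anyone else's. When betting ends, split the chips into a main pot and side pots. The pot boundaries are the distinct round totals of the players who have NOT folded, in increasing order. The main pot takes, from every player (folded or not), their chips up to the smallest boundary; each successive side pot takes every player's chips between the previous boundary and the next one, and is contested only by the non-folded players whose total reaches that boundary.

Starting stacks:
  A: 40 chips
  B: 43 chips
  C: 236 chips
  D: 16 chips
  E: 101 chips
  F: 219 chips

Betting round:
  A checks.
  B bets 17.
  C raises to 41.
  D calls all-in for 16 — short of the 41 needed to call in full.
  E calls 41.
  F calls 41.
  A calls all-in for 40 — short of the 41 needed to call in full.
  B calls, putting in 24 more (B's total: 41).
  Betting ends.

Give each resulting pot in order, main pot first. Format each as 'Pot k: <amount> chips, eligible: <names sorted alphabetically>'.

Contributions: A=40, B=41, C=41, D=16, E=41, F=41
Pot levels (distinct totals of non-folded players): 16, 40, 41
Layer 1-16: 16 each from A, B, C, D, E, F = 16*6 = 96 chips; eligible A, B, C, D, E, F
Layer 17-40: 24 each from A, B, C, E, F = 24*5 = 120 chips; eligible A, B, C, E, F
Layer 41-41: 1 each from B, C, E, F = 1*4 = 4 chips; eligible B, C, E, F

Pot 1: 96 chips, eligible: A, B, C, D, E, F
Pot 2: 120 chips, eligible: A, B, C, E, F
Pot 3: 4 chips, eligible: B, C, E, F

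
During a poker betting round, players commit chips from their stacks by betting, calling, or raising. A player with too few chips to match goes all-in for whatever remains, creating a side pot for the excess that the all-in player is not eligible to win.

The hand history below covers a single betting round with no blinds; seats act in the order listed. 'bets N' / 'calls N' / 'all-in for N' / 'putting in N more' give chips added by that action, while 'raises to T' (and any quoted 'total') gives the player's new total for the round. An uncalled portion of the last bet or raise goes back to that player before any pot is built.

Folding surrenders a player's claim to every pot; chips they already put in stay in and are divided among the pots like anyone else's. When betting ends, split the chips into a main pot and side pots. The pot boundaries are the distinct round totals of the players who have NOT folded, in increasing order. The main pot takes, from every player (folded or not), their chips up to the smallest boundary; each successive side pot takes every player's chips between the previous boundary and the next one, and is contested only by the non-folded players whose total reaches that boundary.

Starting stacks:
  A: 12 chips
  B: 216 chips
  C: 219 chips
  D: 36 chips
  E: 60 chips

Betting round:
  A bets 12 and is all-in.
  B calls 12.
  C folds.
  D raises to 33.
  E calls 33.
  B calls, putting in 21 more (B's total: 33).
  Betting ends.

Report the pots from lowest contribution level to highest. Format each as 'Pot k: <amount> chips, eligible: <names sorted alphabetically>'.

Contributions: A=12, B=33, D=33, E=33
Folded: C
Pot levels (distinct totals of non-folded players): 12, 33
Layer 1-12: 12 each from A, B, D, E = 12*4 = 48 chips; eligible A, B, D, E
Layer 13-33: 21 each from B, D, E = 21*3 = 63 chips; eligible B, D, E

Pot 1: 48 chips, eligible: A, B, D, E
Pot 2: 63 chips, eligible: B, D, E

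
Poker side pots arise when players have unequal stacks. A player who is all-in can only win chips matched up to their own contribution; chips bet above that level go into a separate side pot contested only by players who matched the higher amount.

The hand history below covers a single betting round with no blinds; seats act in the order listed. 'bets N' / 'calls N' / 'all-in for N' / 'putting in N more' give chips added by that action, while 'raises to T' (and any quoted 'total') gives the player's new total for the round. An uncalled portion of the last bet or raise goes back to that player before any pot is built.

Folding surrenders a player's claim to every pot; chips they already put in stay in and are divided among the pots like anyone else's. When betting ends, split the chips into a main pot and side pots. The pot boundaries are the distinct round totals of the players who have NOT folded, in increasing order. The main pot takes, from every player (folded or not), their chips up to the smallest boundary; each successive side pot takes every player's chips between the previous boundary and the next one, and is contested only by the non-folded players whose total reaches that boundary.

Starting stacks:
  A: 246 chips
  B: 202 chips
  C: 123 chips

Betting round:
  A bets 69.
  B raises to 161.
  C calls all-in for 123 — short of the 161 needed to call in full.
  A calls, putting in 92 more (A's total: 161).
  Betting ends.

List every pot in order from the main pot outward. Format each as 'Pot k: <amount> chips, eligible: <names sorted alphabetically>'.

Pot 1: 369 chips, eligible: A, B, C
Pot 2: 76 chips, eligible: A, B

Derivation:
Contributions: A=161, B=161, C=123
Pot levels (distinct totals of non-folded players): 123, 161
Layer 1-123: 123 each from A, B, C = 123*3 = 369 chips; eligible A, B, C
Layer 124-161: 38 each from A, B = 38*2 = 76 chips; eligible A, B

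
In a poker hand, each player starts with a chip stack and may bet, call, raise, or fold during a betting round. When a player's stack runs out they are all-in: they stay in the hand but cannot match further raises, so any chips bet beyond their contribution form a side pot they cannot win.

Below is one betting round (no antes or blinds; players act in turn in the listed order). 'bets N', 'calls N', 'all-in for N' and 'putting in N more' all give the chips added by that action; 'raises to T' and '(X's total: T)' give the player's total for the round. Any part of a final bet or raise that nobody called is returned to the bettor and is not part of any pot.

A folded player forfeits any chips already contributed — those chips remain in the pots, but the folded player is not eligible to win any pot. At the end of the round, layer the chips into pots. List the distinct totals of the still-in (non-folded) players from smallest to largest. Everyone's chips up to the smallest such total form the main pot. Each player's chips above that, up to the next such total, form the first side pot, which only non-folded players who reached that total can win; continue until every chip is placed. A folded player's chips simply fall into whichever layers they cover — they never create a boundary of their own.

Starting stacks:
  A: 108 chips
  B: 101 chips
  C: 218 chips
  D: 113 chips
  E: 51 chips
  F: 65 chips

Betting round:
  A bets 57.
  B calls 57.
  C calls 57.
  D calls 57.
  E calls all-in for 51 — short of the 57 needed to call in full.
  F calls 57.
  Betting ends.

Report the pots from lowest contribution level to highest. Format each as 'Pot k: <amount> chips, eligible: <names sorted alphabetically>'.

Pot 1: 306 chips, eligible: A, B, C, D, E, F
Pot 2: 30 chips, eligible: A, B, C, D, F

Derivation:
Contributions: A=57, B=57, C=57, D=57, E=51, F=57
Pot levels (distinct totals of non-folded players): 51, 57
Layer 1-51: 51 each from A, B, C, D, E, F = 51*6 = 306 chips; eligible A, B, C, D, E, F
Layer 52-57: 6 each from A, B, C, D, F = 6*5 = 30 chips; eligible A, B, C, D, F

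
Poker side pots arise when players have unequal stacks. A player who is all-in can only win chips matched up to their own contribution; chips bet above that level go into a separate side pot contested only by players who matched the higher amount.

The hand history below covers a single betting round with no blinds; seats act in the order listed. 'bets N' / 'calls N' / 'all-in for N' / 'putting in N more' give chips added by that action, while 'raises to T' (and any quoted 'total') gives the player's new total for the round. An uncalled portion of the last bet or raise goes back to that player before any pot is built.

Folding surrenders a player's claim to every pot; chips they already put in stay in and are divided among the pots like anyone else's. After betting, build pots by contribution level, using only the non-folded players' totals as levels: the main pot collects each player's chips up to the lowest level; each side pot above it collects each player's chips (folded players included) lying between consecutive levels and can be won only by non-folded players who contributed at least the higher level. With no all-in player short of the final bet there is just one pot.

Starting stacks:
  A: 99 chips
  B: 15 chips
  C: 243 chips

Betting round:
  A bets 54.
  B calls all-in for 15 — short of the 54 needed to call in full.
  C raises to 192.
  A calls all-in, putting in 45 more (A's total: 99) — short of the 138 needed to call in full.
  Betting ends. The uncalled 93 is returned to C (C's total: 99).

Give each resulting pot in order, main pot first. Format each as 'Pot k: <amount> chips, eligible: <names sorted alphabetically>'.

Pot 1: 45 chips, eligible: A, B, C
Pot 2: 168 chips, eligible: A, C

Derivation:
Contributions (after 93 returned to C): A=99, B=15, C=99
Pot levels (distinct totals of non-folded players): 15, 99
Layer 1-15: 15 each from A, B, C = 15*3 = 45 chips; eligible A, B, C
Layer 16-99: 84 each from A, C = 84*2 = 168 chips; eligible A, C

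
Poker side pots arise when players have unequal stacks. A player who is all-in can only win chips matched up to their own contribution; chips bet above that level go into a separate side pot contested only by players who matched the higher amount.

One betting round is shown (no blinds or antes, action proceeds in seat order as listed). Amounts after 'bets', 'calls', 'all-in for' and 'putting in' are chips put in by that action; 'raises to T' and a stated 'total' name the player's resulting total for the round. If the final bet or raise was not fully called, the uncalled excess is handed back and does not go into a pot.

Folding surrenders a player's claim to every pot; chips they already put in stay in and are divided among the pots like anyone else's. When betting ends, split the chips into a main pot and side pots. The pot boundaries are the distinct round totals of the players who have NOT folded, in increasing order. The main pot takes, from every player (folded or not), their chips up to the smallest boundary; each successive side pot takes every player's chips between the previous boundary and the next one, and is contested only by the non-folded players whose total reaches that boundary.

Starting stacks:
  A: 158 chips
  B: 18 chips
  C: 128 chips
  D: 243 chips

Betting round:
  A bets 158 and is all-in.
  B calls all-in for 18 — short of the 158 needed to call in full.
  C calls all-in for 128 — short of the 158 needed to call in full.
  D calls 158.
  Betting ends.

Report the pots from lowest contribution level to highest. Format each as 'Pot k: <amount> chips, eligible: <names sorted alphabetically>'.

Contributions: A=158, B=18, C=128, D=158
Pot levels (distinct totals of non-folded players): 18, 128, 158
Layer 1-18: 18 each from A, B, C, D = 18*4 = 72 chips; eligible A, B, C, D
Layer 19-128: 110 each from A, C, D = 110*3 = 330 chips; eligible A, C, D
Layer 129-158: 30 each from A, D = 30*2 = 60 chips; eligible A, D

Pot 1: 72 chips, eligible: A, B, C, D
Pot 2: 330 chips, eligible: A, C, D
Pot 3: 60 chips, eligible: A, D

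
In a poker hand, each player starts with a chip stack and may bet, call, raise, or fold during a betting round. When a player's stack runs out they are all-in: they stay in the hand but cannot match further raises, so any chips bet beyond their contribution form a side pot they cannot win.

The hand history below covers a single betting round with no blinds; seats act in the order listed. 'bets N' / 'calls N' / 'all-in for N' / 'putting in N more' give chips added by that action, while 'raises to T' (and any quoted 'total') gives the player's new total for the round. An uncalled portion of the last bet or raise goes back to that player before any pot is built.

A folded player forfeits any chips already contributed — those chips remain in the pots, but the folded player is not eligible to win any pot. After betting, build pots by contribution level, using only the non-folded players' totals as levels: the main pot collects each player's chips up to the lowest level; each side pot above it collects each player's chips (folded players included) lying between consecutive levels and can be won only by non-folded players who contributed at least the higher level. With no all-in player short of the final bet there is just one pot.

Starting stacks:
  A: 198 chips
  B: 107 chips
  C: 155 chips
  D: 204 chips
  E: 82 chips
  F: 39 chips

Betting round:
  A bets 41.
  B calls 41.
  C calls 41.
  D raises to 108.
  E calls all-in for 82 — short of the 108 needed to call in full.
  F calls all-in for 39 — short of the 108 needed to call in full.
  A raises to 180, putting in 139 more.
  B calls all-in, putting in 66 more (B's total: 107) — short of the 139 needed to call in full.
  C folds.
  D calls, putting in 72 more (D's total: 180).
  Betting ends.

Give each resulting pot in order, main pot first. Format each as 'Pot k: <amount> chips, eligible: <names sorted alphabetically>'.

Contributions: A=180, B=107, C=41, D=180, E=82, F=39
Folded: C
Pot levels (distinct totals of non-folded players): 39, 82, 107, 180
Layer 1-39: 39 each from A, B, C, D, E, F = 39*6 = 234 chips; eligible A, B, D, E, F
Layer 40-82: A 43 + B 43 + C 2 + D 43 + E 43 = 174 chips; eligible A, B, D, E
Layer 83-107: 25 each from A, B, D = 25*3 = 75 chips; eligible A, B, D
Layer 108-180: 73 each from A, D = 73*2 = 146 chips; eligible A, D

Pot 1: 234 chips, eligible: A, B, D, E, F
Pot 2: 174 chips, eligible: A, B, D, E
Pot 3: 75 chips, eligible: A, B, D
Pot 4: 146 chips, eligible: A, D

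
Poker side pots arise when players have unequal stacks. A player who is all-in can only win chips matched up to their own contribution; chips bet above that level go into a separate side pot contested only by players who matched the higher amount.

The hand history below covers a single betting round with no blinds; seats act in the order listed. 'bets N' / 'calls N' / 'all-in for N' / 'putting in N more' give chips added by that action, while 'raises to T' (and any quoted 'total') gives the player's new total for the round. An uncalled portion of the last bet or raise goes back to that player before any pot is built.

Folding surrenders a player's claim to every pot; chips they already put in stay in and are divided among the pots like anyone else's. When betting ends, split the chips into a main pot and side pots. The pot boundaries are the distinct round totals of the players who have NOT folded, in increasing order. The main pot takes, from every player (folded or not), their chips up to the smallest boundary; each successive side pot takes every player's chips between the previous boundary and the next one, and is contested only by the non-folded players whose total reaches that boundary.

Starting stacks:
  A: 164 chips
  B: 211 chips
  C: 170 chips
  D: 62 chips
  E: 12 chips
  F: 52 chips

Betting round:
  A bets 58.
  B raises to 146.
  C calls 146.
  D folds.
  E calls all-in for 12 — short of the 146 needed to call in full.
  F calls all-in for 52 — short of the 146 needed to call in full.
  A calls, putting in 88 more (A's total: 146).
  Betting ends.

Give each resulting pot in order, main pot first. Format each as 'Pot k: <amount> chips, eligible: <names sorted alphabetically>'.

Contributions: A=146, B=146, C=146, E=12, F=52
Folded: D
Pot levels (distinct totals of non-folded players): 12, 52, 146
Layer 1-12: 12 each from A, B, C, E, F = 12*5 = 60 chips; eligible A, B, C, E, F
Layer 13-52: 40 each from A, B, C, F = 40*4 = 160 chips; eligible A, B, C, F
Layer 53-146: 94 each from A, B, C = 94*3 = 282 chips; eligible A, B, C

Pot 1: 60 chips, eligible: A, B, C, E, F
Pot 2: 160 chips, eligible: A, B, C, F
Pot 3: 282 chips, eligible: A, B, C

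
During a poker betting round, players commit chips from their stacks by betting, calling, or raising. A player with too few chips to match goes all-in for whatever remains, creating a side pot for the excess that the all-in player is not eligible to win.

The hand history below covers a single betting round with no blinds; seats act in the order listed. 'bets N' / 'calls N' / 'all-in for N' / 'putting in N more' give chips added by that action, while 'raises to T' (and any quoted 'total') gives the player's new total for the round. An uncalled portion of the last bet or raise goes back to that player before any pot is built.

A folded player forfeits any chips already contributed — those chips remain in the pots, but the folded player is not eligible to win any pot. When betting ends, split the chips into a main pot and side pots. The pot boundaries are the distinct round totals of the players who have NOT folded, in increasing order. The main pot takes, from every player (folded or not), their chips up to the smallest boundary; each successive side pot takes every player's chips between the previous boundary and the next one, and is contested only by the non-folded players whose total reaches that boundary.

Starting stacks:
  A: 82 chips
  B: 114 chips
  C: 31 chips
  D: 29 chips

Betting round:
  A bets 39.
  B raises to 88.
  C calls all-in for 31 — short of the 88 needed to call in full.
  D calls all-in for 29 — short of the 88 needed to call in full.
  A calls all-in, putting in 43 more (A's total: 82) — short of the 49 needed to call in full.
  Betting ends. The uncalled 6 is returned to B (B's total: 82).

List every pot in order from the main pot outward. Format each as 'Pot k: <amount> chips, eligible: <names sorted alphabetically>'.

Pot 1: 116 chips, eligible: A, B, C, D
Pot 2: 6 chips, eligible: A, B, C
Pot 3: 102 chips, eligible: A, B

Derivation:
Contributions (after 6 returned to B): A=82, B=82, C=31, D=29
Pot levels (distinct totals of non-folded players): 29, 31, 82
Layer 1-29: 29 each from A, B, C, D = 29*4 = 116 chips; eligible A, B, C, D
Layer 30-31: 2 each from A, B, C = 2*3 = 6 chips; eligible A, B, C
Layer 32-82: 51 each from A, B = 51*2 = 102 chips; eligible A, B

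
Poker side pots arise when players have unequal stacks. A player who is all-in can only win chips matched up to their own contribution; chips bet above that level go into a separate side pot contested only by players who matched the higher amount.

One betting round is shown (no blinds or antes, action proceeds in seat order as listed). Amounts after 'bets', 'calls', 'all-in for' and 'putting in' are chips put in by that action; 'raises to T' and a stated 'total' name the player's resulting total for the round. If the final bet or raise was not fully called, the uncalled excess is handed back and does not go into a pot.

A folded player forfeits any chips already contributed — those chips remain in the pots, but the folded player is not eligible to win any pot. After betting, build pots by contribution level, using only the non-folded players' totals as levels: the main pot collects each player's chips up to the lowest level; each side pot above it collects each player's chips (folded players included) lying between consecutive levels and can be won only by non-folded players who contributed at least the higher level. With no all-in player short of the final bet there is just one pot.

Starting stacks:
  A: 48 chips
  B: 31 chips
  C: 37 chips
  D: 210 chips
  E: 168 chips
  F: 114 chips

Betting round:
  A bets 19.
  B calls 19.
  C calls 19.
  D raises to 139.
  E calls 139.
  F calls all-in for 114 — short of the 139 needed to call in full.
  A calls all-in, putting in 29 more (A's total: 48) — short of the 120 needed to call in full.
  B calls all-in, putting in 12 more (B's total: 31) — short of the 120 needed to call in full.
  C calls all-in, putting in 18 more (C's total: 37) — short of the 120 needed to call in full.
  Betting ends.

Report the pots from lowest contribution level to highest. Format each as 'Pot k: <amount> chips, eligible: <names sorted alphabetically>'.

Contributions: A=48, B=31, C=37, D=139, E=139, F=114
Pot levels (distinct totals of non-folded players): 31, 37, 48, 114, 139
Layer 1-31: 31 each from A, B, C, D, E, F = 31*6 = 186 chips; eligible A, B, C, D, E, F
Layer 32-37: 6 each from A, C, D, E, F = 6*5 = 30 chips; eligible A, C, D, E, F
Layer 38-48: 11 each from A, D, E, F = 11*4 = 44 chips; eligible A, D, E, F
Layer 49-114: 66 each from D, E, F = 66*3 = 198 chips; eligible D, E, F
Layer 115-139: 25 each from D, E = 25*2 = 50 chips; eligible D, E

Pot 1: 186 chips, eligible: A, B, C, D, E, F
Pot 2: 30 chips, eligible: A, C, D, E, F
Pot 3: 44 chips, eligible: A, D, E, F
Pot 4: 198 chips, eligible: D, E, F
Pot 5: 50 chips, eligible: D, E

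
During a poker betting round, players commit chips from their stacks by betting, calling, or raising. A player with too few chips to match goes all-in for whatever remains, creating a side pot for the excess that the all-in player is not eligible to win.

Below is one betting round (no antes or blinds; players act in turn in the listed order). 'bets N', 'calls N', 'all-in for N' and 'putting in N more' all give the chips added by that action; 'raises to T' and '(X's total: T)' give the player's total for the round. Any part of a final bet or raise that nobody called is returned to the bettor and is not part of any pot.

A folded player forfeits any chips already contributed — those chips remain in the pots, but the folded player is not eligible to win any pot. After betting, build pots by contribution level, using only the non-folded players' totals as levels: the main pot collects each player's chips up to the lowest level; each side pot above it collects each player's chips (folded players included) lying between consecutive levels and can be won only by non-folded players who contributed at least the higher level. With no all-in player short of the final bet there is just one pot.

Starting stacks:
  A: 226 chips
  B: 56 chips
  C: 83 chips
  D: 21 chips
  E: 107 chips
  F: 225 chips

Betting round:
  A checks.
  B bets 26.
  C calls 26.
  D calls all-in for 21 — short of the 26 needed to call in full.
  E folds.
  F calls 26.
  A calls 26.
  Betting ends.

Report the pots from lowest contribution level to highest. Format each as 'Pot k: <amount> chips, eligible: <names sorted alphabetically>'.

Pot 1: 105 chips, eligible: A, B, C, D, F
Pot 2: 20 chips, eligible: A, B, C, F

Derivation:
Contributions: A=26, B=26, C=26, D=21, F=26
Folded: E
Pot levels (distinct totals of non-folded players): 21, 26
Layer 1-21: 21 each from A, B, C, D, F = 21*5 = 105 chips; eligible A, B, C, D, F
Layer 22-26: 5 each from A, B, C, F = 5*4 = 20 chips; eligible A, B, C, F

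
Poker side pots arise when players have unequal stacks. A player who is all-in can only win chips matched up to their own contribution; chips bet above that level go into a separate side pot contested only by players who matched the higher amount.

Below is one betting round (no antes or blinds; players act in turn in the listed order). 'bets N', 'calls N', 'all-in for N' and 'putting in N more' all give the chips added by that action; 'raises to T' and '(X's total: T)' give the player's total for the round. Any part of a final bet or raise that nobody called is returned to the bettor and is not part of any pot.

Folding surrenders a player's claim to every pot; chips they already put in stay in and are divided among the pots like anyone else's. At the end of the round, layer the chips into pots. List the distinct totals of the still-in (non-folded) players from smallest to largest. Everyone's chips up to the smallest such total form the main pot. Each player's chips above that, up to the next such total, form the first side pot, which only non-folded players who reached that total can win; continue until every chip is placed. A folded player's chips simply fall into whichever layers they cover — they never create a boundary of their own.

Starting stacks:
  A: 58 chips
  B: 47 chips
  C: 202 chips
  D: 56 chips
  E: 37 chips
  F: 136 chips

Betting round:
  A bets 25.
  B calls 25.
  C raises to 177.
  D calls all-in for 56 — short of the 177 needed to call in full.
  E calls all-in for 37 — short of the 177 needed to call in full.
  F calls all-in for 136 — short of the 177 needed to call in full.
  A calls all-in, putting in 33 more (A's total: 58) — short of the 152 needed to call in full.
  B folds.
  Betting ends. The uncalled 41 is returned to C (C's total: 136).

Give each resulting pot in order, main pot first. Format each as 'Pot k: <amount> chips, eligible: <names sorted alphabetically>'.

Pot 1: 210 chips, eligible: A, C, D, E, F
Pot 2: 76 chips, eligible: A, C, D, F
Pot 3: 6 chips, eligible: A, C, F
Pot 4: 156 chips, eligible: C, F

Derivation:
Contributions (after 41 returned to C): A=58, B=25, C=136, D=56, E=37, F=136
Folded: B
Pot levels (distinct totals of non-folded players): 37, 56, 58, 136
Layer 1-37: A 37 + B 25 + C 37 + D 37 + E 37 + F 37 = 210 chips; eligible A, C, D, E, F
Layer 38-56: 19 each from A, C, D, F = 19*4 = 76 chips; eligible A, C, D, F
Layer 57-58: 2 each from A, C, F = 2*3 = 6 chips; eligible A, C, F
Layer 59-136: 78 each from C, F = 78*2 = 156 chips; eligible C, F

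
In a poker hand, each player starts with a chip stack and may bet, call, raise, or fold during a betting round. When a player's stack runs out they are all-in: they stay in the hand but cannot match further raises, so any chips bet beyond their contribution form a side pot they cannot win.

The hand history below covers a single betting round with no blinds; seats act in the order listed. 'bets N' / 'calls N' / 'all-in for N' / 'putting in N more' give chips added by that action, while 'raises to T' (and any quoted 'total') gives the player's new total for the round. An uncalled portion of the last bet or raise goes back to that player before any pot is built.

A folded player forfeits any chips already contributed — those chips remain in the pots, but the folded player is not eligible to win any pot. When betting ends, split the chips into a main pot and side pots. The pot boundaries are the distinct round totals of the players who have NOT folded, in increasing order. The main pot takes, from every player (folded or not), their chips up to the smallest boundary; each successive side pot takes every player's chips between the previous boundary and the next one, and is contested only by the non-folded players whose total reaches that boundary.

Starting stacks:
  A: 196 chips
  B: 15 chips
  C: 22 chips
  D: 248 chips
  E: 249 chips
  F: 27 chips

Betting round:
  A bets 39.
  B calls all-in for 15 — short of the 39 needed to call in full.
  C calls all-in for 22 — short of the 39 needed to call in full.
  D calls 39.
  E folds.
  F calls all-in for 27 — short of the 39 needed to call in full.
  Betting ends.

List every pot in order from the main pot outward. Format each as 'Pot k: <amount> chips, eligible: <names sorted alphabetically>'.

Contributions: A=39, B=15, C=22, D=39, F=27
Folded: E
Pot levels (distinct totals of non-folded players): 15, 22, 27, 39
Layer 1-15: 15 each from A, B, C, D, F = 15*5 = 75 chips; eligible A, B, C, D, F
Layer 16-22: 7 each from A, C, D, F = 7*4 = 28 chips; eligible A, C, D, F
Layer 23-27: 5 each from A, D, F = 5*3 = 15 chips; eligible A, D, F
Layer 28-39: 12 each from A, D = 12*2 = 24 chips; eligible A, D

Pot 1: 75 chips, eligible: A, B, C, D, F
Pot 2: 28 chips, eligible: A, C, D, F
Pot 3: 15 chips, eligible: A, D, F
Pot 4: 24 chips, eligible: A, D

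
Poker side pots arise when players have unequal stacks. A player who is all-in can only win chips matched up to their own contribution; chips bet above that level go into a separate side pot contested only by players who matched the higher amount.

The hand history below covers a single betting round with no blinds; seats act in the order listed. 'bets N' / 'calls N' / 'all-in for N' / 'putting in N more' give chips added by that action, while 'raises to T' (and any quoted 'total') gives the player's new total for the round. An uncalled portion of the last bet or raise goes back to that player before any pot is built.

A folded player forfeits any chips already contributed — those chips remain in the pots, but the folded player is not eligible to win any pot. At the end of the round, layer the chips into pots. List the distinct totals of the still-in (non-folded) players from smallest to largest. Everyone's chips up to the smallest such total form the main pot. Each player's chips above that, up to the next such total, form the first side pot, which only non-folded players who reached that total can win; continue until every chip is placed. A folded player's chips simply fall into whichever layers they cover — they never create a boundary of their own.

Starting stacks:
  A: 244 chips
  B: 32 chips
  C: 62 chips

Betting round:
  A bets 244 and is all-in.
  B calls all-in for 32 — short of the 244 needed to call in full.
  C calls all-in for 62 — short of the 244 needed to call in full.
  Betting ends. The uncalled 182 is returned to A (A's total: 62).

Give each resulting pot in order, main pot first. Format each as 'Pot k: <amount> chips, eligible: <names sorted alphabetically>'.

Pot 1: 96 chips, eligible: A, B, C
Pot 2: 60 chips, eligible: A, C

Derivation:
Contributions (after 182 returned to A): A=62, B=32, C=62
Pot levels (distinct totals of non-folded players): 32, 62
Layer 1-32: 32 each from A, B, C = 32*3 = 96 chips; eligible A, B, C
Layer 33-62: 30 each from A, C = 30*2 = 60 chips; eligible A, C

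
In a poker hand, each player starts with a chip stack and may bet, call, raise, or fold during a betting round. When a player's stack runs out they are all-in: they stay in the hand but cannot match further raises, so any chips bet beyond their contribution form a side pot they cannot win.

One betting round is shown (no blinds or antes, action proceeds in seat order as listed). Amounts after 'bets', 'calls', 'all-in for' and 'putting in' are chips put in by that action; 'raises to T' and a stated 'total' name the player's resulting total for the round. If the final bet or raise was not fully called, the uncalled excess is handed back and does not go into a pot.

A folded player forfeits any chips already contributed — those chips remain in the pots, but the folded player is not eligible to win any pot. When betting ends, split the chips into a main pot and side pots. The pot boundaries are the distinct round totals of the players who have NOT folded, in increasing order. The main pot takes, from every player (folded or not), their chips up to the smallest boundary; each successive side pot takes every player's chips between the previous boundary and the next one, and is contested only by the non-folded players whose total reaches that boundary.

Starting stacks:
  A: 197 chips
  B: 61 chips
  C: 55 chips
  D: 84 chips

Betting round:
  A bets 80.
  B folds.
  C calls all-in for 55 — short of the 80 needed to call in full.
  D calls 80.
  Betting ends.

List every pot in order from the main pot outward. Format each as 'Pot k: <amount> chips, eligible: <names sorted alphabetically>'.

Pot 1: 165 chips, eligible: A, C, D
Pot 2: 50 chips, eligible: A, D

Derivation:
Contributions: A=80, C=55, D=80
Folded: B
Pot levels (distinct totals of non-folded players): 55, 80
Layer 1-55: 55 each from A, C, D = 55*3 = 165 chips; eligible A, C, D
Layer 56-80: 25 each from A, D = 25*2 = 50 chips; eligible A, D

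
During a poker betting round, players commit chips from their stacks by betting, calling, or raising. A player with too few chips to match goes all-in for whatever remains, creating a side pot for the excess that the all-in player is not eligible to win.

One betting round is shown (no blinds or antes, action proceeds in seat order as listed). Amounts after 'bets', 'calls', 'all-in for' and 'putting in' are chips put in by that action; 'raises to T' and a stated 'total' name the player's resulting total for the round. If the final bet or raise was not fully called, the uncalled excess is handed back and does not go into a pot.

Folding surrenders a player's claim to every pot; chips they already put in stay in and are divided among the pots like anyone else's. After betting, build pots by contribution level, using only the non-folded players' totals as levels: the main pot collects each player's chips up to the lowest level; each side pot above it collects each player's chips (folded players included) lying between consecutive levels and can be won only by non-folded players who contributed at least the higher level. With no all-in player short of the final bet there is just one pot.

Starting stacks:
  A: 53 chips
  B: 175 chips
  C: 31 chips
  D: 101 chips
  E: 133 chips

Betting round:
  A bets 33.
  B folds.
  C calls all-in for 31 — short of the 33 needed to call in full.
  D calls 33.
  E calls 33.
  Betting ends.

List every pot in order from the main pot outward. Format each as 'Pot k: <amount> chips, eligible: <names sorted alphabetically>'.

Pot 1: 124 chips, eligible: A, C, D, E
Pot 2: 6 chips, eligible: A, D, E

Derivation:
Contributions: A=33, C=31, D=33, E=33
Folded: B
Pot levels (distinct totals of non-folded players): 31, 33
Layer 1-31: 31 each from A, C, D, E = 31*4 = 124 chips; eligible A, C, D, E
Layer 32-33: 2 each from A, D, E = 2*3 = 6 chips; eligible A, D, E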